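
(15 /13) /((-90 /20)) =-10 /39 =-0.26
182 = 182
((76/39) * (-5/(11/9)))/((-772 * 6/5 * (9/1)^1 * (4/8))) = 475/248391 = 0.00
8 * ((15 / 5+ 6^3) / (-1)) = -1752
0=0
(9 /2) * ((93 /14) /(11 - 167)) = -0.19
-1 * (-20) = 20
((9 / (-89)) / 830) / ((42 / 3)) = -9 / 1034180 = -0.00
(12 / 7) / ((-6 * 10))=-1 / 35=-0.03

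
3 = 3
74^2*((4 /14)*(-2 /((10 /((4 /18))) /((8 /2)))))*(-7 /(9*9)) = 87616 /3645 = 24.04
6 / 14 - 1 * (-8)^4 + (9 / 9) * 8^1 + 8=-28557 / 7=-4079.57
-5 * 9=-45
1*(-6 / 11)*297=-162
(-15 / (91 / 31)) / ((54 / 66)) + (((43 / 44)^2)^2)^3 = -78866245566753105437407 / 14374566782060281724928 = -5.49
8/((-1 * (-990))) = 4/495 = 0.01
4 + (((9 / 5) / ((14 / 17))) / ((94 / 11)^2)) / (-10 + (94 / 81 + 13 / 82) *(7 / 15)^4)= 826085723548187 / 206677056371828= 4.00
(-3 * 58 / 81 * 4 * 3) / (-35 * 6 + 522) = -29 / 351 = -0.08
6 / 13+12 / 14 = 120 / 91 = 1.32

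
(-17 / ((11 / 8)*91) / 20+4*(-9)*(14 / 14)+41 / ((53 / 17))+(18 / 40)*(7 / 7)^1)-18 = -42873031 / 1061060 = -40.41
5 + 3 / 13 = 68 / 13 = 5.23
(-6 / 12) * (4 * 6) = -12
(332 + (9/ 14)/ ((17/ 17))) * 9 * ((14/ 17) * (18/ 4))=377217/ 34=11094.62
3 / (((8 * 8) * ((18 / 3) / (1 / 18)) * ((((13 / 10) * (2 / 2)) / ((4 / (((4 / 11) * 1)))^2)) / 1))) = 605 / 14976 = 0.04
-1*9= -9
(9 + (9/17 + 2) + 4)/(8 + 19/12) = 3168/1955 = 1.62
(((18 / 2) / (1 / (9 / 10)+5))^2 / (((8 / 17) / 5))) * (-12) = -334611 / 1210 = -276.54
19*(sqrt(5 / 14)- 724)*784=-10784704 + 1064*sqrt(70)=-10775801.94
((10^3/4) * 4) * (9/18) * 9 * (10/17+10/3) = 300000/17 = 17647.06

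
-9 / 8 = -1.12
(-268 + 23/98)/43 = -26241/4214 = -6.23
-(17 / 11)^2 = -289 / 121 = -2.39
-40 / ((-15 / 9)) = 24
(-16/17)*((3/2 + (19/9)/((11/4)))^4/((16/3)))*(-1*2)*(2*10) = 203214816005/1088675478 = 186.66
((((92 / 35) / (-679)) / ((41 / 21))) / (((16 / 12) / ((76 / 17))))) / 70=-7866 / 82821025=-0.00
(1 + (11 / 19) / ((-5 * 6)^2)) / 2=17111 / 34200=0.50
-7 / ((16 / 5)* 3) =-35 / 48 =-0.73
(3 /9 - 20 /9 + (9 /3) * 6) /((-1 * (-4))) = 145 /36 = 4.03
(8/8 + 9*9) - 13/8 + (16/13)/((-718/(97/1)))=2994673/37336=80.21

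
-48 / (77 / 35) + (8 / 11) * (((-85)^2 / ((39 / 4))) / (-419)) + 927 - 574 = 59299063 / 179751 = 329.90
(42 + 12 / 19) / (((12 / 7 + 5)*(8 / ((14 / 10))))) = 3969 / 3572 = 1.11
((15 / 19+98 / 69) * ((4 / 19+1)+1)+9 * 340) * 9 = 229029642 / 8303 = 27583.96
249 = 249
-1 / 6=-0.17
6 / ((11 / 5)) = 30 / 11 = 2.73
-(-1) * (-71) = -71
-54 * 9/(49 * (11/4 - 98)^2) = -864/790321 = -0.00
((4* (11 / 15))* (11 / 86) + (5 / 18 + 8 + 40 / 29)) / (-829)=-1125923 / 93038670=-0.01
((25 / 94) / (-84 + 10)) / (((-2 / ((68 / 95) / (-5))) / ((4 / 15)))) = -34 / 495615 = -0.00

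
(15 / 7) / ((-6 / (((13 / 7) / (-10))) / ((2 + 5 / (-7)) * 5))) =0.43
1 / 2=0.50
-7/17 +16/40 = -1/85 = -0.01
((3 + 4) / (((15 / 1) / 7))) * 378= 6174 / 5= 1234.80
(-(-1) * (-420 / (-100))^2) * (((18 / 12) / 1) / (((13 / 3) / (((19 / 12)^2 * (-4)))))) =-61.23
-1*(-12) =12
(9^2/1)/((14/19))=1539/14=109.93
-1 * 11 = -11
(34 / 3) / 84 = 17 / 126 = 0.13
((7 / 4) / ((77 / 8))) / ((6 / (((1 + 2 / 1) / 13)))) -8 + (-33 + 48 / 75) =-144262 / 3575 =-40.35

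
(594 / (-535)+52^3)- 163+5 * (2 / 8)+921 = 302523539 / 2140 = 141366.14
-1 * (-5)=5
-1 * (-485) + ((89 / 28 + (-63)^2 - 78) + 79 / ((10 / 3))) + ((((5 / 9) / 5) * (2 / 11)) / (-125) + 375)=4777.88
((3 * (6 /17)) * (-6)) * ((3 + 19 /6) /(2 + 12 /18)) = -999 /68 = -14.69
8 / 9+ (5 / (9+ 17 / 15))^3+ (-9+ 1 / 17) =-7.93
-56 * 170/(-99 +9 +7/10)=95200/893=106.61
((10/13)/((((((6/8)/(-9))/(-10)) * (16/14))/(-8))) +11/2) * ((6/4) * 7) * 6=-1049391/26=-40361.19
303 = 303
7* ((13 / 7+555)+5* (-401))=-10137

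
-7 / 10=-0.70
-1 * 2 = -2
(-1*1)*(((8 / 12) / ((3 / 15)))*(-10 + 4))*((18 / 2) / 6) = 30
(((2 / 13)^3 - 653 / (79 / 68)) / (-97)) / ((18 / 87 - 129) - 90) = -2829093724 / 106821951795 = -0.03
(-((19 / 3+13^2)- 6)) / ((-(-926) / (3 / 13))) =-0.04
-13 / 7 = -1.86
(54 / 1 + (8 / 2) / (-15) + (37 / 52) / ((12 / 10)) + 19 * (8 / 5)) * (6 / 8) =132173 / 2080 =63.54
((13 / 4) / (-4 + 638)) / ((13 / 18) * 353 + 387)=117 / 14651740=0.00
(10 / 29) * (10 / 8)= 25 / 58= 0.43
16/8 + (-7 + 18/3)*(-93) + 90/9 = 105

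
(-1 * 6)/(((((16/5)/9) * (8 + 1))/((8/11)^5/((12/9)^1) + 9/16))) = -27640125/20614528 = -1.34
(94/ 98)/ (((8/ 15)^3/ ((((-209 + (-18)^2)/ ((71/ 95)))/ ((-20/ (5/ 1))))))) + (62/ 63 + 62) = -11557950517/ 64124928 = -180.24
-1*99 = -99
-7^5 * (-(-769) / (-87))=12924583 / 87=148558.43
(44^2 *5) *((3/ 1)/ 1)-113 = 28927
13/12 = 1.08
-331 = -331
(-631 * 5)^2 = 9954025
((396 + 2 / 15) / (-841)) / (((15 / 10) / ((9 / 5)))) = -11884 / 21025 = -0.57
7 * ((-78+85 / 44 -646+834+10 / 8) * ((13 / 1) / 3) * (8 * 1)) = 302120 / 11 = 27465.45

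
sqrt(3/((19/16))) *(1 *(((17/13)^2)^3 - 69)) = -1235649008 *sqrt(57)/91709371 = -101.72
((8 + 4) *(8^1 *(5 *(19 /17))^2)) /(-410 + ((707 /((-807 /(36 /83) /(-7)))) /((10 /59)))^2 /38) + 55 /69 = -3159167097812485915 /476326828503527943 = -6.63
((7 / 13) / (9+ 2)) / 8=7 / 1144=0.01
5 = 5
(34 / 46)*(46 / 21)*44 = 1496 / 21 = 71.24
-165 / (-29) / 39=55 / 377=0.15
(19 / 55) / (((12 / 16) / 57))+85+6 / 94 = 111.32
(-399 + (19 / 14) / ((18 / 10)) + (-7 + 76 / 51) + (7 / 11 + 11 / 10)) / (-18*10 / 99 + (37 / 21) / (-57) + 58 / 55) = 505.97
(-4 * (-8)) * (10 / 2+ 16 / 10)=1056 / 5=211.20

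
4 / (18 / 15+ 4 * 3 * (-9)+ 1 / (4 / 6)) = -40 / 1053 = -0.04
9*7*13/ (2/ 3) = 2457/ 2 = 1228.50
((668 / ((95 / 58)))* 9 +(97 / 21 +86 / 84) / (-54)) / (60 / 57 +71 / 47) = 12389513537 / 8652420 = 1431.91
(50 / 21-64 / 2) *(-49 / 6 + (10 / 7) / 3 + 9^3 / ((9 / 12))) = -12595811 / 441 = -28561.93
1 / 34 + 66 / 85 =137 / 170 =0.81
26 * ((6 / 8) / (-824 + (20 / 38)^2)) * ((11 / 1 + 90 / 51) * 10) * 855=-13060736325 / 5055188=-2583.63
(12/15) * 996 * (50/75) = 2656/5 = 531.20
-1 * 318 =-318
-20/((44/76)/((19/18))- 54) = 1805/4824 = 0.37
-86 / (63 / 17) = -1462 / 63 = -23.21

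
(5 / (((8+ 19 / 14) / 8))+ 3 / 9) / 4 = 1811 / 1572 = 1.15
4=4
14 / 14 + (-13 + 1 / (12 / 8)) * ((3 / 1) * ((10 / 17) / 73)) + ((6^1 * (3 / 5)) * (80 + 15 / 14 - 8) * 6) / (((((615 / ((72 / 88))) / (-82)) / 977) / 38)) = -1388282511887 / 217175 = -6392460.05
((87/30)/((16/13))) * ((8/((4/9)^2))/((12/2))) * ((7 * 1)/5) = 22.27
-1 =-1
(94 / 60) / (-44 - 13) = -47 / 1710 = -0.03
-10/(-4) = 5/2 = 2.50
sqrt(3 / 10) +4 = sqrt(30) / 10 +4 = 4.55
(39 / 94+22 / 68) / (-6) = -295 / 2397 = -0.12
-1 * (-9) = 9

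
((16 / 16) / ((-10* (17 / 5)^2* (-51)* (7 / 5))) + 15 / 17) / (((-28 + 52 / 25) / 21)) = -4552375 / 6367248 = -0.71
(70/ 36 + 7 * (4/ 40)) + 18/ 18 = 164/ 45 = 3.64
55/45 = 11/9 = 1.22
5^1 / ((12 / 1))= 5 / 12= 0.42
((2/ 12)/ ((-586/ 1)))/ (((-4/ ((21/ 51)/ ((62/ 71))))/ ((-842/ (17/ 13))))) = -0.02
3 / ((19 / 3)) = 9 / 19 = 0.47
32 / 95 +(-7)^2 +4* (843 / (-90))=3383 / 285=11.87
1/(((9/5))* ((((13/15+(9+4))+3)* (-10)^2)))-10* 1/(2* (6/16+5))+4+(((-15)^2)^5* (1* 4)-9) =301122220780475863/130548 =2306601562494.07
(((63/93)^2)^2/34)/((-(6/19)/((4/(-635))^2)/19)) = -93610188/6330574838825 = -0.00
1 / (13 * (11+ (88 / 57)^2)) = 3249 / 565279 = 0.01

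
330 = 330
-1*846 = -846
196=196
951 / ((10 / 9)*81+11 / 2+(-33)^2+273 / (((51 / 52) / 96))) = 32334 / 948817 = 0.03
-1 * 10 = -10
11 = 11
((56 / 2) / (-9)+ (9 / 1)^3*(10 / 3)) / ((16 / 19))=207499 / 72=2881.93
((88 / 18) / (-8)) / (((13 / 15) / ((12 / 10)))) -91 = -1194 / 13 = -91.85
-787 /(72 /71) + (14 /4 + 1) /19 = -1061339 /1368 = -775.83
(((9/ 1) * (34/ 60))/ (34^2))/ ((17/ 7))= 21/ 11560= 0.00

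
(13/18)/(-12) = -13/216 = -0.06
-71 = -71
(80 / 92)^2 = 400 / 529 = 0.76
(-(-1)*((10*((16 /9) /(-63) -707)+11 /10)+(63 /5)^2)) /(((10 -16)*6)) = 195910469 /1020600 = 191.96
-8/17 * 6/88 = -6/187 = -0.03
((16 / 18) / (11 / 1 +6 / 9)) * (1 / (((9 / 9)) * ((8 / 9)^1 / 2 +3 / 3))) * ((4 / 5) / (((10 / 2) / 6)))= 576 / 11375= 0.05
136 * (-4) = -544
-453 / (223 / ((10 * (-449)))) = 2033970 / 223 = 9120.94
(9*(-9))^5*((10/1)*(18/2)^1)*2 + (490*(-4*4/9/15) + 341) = -16945772181221/27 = -627621191897.07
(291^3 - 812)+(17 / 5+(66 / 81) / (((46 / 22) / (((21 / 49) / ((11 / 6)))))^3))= 514176647613932 / 20866405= 24641362.40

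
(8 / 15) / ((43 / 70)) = 112 / 129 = 0.87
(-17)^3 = -4913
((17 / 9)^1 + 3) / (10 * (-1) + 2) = -11 / 18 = -0.61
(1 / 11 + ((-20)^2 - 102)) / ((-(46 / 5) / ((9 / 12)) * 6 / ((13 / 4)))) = -213135 / 16192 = -13.16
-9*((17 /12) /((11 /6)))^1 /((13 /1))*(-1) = 0.53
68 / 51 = 4 / 3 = 1.33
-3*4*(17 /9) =-68 /3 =-22.67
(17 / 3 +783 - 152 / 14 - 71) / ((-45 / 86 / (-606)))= 257852596 / 315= 818579.67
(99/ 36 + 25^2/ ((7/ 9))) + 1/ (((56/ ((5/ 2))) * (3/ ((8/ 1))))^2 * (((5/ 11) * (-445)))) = 31647307/ 39249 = 806.32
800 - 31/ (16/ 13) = 12397/ 16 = 774.81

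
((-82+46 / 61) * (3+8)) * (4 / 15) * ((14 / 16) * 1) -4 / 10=-63724 / 305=-208.93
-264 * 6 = -1584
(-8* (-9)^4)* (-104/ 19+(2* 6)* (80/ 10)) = -90279360/ 19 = -4751545.26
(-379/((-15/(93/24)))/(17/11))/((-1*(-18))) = 129239/36720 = 3.52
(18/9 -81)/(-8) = 9.88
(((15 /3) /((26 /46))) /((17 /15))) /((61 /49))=6.27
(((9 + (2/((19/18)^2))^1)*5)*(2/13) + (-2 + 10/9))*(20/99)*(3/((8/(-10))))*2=-15659300/1393821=-11.23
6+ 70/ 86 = 293/ 43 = 6.81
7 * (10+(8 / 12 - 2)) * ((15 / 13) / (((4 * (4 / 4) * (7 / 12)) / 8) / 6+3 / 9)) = 2016 / 11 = 183.27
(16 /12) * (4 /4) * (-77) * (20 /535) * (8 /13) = -2.36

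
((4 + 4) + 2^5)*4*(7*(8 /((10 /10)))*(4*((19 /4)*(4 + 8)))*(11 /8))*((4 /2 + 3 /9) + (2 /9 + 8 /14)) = 26350720 /3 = 8783573.33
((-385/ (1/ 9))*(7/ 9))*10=-26950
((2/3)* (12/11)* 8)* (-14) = -896/11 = -81.45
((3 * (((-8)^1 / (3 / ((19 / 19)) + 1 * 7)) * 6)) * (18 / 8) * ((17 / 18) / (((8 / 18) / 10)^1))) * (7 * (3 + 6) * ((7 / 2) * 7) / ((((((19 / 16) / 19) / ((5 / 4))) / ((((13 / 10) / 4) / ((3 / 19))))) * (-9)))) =38886939 / 8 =4860867.38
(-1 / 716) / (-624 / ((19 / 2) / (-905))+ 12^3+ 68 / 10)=-95 / 4161396296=-0.00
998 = 998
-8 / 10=-4 / 5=-0.80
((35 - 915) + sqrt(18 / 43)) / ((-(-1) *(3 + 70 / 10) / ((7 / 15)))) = -616 / 15 + 7 *sqrt(86) / 2150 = -41.04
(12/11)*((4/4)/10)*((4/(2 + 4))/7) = 4/385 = 0.01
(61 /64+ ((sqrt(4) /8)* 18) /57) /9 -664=-7265561 /10944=-663.89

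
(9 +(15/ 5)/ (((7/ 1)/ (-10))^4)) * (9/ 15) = 154827/ 12005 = 12.90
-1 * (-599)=599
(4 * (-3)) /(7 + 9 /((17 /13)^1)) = -51 /59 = -0.86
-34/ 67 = -0.51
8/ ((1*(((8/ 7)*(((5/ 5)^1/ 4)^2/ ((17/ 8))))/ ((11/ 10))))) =1309/ 5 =261.80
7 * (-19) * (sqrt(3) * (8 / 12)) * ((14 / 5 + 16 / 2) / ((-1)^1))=4788 * sqrt(3) / 5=1658.61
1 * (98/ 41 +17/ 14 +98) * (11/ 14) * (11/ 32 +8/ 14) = 3207655/ 43904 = 73.06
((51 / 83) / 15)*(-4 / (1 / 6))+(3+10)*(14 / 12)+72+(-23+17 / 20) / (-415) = 2147299 / 24900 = 86.24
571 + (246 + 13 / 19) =15536 / 19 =817.68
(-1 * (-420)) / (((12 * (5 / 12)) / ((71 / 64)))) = 1491 / 16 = 93.19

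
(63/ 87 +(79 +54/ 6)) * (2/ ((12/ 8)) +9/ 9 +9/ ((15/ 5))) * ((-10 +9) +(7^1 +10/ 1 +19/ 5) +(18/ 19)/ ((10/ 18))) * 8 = 224283264/ 2755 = 81409.53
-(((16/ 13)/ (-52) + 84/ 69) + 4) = -20188/ 3887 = -5.19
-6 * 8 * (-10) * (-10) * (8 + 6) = -67200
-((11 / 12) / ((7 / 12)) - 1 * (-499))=-3504 / 7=-500.57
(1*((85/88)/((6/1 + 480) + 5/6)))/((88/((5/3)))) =425/11310112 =0.00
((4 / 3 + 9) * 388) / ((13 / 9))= 36084 / 13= 2775.69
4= 4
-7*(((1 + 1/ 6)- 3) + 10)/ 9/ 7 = -49/ 54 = -0.91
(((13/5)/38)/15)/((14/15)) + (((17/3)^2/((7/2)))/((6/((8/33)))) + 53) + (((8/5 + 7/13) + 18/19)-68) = -355513013/30810780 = -11.54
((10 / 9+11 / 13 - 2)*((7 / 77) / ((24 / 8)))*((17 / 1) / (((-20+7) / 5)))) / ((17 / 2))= 50 / 50193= 0.00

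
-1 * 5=-5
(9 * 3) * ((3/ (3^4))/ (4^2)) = 1/ 16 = 0.06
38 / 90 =19 / 45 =0.42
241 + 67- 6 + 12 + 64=378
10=10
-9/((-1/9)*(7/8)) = 648/7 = 92.57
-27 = -27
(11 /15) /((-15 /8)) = -88 /225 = -0.39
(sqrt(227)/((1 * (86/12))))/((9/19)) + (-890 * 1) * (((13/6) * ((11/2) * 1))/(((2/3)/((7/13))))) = -34265/4 + 38 * sqrt(227)/129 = -8561.81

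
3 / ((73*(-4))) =-3 / 292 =-0.01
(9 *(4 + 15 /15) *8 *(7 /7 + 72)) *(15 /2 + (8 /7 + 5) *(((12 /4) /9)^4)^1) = 12542860 /63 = 199093.02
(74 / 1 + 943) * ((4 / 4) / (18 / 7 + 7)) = 7119 / 67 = 106.25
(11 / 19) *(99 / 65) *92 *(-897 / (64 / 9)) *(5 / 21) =-5184729 / 2128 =-2436.43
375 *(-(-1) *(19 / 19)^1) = 375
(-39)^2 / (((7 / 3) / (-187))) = -121897.29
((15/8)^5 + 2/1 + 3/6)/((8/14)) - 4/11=64255427/1441792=44.57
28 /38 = 0.74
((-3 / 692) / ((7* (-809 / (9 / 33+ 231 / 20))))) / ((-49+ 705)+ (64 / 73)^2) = 4620243 / 335267105465600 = 0.00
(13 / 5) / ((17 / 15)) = 39 / 17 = 2.29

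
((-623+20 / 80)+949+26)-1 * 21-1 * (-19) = 1401 / 4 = 350.25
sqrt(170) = 13.04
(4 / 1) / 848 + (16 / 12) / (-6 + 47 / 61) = -50771 / 202884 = -0.25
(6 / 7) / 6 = 1 / 7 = 0.14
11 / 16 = 0.69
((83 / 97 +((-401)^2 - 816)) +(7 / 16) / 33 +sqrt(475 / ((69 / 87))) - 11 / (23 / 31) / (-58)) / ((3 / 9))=15 * sqrt(12673) / 23 +5465297519749 / 11387024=480031.79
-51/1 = -51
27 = 27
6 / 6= 1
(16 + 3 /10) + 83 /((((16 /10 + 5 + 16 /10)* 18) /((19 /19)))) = 31111 /1845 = 16.86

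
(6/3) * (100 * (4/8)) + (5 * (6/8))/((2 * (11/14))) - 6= 4241/44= 96.39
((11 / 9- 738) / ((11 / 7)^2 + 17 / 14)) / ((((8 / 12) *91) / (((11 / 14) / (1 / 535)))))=-2053865 / 1482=-1385.87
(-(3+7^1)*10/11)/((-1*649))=100/7139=0.01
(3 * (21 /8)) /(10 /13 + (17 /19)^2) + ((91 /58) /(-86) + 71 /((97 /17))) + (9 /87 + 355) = 2655814375395 /7128839624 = 372.55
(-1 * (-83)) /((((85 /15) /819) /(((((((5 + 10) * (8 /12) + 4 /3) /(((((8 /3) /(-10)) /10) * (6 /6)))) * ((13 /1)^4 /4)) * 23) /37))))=-3349072142325 /148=-22628865826.52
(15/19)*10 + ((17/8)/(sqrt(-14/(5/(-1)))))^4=10.50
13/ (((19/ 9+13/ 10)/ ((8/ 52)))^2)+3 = 3708111/ 1225237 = 3.03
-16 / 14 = -8 / 7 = -1.14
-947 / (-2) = 947 / 2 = 473.50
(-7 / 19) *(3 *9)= -189 / 19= -9.95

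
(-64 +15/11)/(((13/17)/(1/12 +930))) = -10056061/132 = -76182.28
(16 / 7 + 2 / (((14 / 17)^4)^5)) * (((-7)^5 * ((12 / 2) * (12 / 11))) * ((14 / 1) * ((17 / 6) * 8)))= -212152465769528512790583795 / 61116037540569088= -3471305966.60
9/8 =1.12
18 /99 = 2 /11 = 0.18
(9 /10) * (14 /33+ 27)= 543 /22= 24.68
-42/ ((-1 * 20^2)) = 21/ 200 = 0.10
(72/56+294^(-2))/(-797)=-111133/68889492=-0.00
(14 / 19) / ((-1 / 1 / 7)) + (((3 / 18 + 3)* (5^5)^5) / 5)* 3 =21517276763916015429 / 38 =566244125366210932.34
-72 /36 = -2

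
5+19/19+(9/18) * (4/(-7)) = 40/7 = 5.71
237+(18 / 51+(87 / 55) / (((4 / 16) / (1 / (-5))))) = 1103709 / 4675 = 236.09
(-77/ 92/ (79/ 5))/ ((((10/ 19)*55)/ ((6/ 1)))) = -0.01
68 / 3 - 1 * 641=-1855 / 3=-618.33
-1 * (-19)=19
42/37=1.14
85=85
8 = 8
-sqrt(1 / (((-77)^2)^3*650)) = -0.00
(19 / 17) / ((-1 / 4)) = -76 / 17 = -4.47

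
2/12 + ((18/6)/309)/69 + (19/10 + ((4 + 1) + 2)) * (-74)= -46794847/71070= -658.43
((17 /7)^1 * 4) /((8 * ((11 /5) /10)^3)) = 1062500 /9317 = 114.04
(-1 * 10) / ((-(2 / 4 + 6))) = 1.54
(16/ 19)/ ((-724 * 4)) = -1/ 3439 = -0.00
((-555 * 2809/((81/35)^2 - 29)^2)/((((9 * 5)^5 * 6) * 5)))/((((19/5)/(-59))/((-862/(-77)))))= 906518904151/10353231164040336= 0.00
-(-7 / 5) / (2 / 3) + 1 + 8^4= 40991 / 10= 4099.10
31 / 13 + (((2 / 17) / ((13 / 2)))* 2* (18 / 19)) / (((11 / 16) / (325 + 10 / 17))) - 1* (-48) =52315295 / 785213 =66.63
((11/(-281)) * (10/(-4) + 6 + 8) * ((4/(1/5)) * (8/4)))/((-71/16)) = 80960/19951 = 4.06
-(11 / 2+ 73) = -157 / 2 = -78.50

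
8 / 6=4 / 3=1.33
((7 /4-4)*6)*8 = -108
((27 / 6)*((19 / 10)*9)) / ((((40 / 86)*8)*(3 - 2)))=66177 / 3200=20.68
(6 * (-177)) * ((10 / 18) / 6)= -295 / 3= -98.33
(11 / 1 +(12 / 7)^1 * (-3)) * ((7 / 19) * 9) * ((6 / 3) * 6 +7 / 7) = 4797 / 19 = 252.47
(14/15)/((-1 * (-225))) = 14/3375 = 0.00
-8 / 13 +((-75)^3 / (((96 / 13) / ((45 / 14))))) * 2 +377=-1068357093 / 2912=-366880.87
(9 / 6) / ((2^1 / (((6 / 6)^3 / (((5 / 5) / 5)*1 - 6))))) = -0.13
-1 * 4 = -4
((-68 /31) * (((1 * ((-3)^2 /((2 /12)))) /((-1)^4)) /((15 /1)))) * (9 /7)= -11016 /1085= -10.15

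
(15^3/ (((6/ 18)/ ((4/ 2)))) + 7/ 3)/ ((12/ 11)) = 668327/ 36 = 18564.64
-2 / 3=-0.67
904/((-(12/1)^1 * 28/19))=-2147/42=-51.12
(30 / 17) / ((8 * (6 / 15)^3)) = 1875 / 544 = 3.45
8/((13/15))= 120/13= 9.23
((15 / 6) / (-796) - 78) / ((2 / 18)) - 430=-1802189 / 1592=-1132.03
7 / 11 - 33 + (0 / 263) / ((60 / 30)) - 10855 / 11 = -11211 / 11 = -1019.18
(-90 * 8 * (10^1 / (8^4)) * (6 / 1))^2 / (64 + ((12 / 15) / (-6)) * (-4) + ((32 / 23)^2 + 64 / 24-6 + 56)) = 0.93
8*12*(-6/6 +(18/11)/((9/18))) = 2400/11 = 218.18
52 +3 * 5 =67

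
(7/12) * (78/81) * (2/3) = 91/243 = 0.37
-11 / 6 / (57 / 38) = -11 / 9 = -1.22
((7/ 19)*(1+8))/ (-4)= -63/ 76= -0.83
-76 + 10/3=-72.67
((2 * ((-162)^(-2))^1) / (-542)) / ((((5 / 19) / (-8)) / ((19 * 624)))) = 150176 / 2963385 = 0.05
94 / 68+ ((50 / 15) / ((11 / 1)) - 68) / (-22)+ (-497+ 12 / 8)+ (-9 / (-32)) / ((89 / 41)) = -8627763829 / 17575008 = -490.91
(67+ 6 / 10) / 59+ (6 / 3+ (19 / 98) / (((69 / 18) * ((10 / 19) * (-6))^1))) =832425 / 265972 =3.13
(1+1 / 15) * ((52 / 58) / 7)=416 / 3045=0.14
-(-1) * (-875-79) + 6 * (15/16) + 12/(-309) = -781493/824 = -948.41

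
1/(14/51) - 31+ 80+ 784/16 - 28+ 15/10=526/7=75.14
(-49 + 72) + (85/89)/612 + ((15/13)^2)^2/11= 23315662687/1006603884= 23.16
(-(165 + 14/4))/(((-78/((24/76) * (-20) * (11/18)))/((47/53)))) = -871145/117819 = -7.39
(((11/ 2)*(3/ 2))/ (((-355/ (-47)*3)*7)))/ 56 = 517/ 556640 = 0.00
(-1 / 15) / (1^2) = -1 / 15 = -0.07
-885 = -885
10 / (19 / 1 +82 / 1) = 10 / 101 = 0.10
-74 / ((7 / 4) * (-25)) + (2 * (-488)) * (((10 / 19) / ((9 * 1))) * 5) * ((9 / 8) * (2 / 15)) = -41.12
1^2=1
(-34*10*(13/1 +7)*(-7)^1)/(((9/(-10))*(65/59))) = -5616800/117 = -48006.84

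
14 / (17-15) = 7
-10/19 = -0.53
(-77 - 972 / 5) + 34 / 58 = -39268 / 145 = -270.81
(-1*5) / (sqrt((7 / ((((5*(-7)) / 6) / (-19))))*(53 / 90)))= -25*sqrt(3021) / 1007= -1.36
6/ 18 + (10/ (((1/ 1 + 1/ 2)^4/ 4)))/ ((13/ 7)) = 4831/ 1053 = 4.59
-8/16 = -1/2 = -0.50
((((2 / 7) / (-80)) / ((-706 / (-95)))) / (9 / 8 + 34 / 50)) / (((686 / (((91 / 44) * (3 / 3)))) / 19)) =-325 / 21309904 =-0.00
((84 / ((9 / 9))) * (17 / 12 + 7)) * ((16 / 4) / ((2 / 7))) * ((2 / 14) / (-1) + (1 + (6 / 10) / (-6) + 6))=66882.20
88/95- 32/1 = -2952/95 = -31.07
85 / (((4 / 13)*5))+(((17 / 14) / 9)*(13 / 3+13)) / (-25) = 1042457 / 18900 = 55.16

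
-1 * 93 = -93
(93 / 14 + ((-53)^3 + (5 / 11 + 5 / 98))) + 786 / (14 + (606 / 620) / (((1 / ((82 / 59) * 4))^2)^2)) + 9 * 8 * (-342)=-83217159713086660137 / 479657099131903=-173493.02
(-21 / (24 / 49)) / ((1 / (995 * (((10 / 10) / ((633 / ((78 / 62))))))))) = -4436705 / 52328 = -84.79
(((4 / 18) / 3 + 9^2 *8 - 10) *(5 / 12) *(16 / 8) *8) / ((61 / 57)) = 6546640 / 1647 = 3974.89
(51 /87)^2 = 0.34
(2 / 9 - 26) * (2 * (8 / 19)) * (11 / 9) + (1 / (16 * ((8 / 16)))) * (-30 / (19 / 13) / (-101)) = -16480333 / 621756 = -26.51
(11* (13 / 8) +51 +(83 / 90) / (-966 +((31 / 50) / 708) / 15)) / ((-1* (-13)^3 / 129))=36459181160151 / 9015538351144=4.04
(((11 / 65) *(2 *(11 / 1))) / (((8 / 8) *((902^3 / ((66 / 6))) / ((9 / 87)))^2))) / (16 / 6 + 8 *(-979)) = -27 / 23615322433904037591040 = -0.00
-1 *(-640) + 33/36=7691/12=640.92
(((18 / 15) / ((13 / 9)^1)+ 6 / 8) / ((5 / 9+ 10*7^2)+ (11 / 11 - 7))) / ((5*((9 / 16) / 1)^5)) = 35913728 / 3099689775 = 0.01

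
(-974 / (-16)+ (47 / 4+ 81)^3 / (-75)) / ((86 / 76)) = -964679609 / 103200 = -9347.67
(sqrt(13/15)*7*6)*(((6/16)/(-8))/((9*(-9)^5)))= 7*sqrt(195)/28343520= 0.00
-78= -78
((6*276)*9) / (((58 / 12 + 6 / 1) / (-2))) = -2751.51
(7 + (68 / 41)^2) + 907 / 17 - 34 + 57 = 2460585 / 28577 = 86.10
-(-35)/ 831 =35/ 831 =0.04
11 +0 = 11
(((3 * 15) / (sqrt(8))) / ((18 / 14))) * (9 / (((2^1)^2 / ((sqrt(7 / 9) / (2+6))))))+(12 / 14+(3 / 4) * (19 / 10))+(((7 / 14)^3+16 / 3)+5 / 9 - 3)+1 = 105 * sqrt(14) / 128+7933 / 1260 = 9.37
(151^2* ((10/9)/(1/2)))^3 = 94831292707208000/729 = 130084077787665.29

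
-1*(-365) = 365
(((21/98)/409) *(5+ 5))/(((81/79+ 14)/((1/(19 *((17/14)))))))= 2370/156811009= 0.00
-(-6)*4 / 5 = 24 / 5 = 4.80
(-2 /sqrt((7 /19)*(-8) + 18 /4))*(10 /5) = -4*sqrt(2242) /59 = -3.21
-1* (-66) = 66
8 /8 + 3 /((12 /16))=5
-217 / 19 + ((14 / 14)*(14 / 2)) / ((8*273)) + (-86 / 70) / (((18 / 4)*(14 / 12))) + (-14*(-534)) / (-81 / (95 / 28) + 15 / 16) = -1899321988079 / 5625958520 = -337.60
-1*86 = -86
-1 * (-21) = 21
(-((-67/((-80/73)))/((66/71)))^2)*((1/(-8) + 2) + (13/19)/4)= -37503552859631/4237516800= -8850.36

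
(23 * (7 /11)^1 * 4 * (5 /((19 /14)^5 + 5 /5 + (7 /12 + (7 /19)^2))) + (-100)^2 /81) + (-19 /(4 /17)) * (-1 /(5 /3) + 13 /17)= 5133945201880753 /32814719626590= 156.45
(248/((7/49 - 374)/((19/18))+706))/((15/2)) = 8246/87735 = 0.09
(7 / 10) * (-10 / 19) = -7 / 19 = -0.37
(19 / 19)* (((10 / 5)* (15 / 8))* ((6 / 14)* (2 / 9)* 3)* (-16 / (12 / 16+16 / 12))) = -288 / 35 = -8.23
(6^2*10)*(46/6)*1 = 2760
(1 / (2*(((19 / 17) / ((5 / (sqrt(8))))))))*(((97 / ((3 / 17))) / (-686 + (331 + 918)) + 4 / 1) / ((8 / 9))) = 2143275*sqrt(2) / 684608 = 4.43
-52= -52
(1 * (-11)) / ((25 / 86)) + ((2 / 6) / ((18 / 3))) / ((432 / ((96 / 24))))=-1838999 / 48600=-37.84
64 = 64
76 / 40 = 19 / 10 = 1.90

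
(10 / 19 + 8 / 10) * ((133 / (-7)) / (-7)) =18 / 5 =3.60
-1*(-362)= 362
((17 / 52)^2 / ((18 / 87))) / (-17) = -493 / 16224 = -0.03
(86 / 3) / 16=43 / 24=1.79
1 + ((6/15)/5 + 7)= 202/25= 8.08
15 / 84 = 5 / 28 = 0.18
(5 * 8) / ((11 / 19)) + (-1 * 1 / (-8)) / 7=42571 / 616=69.11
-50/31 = -1.61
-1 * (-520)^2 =-270400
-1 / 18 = -0.06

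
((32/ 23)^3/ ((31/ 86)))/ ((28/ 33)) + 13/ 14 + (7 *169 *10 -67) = 62165663807/ 5280478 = 11772.73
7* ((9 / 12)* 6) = 63 / 2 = 31.50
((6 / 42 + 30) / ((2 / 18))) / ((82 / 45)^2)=3845475 / 47068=81.70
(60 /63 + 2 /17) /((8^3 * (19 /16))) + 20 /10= 217247 /108528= 2.00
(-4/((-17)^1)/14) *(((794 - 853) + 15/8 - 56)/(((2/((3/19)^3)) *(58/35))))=-122175/54103792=-0.00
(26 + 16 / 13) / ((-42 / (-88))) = 5192 / 91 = 57.05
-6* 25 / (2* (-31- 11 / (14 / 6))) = 21 / 10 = 2.10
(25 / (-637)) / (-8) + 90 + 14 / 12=1393831 / 15288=91.17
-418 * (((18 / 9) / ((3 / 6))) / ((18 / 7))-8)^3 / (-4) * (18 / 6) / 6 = -10194602 / 729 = -13984.36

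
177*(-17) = -3009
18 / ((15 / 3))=18 / 5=3.60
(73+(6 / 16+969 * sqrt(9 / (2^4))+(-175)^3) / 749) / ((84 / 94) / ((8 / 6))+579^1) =-284899007 / 23321292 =-12.22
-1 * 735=-735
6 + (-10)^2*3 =306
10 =10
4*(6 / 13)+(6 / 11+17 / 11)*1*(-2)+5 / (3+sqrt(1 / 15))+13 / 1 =236525 / 19162 - 5*sqrt(15) / 134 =12.20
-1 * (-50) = 50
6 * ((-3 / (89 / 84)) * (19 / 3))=-9576 / 89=-107.60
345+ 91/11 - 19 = 3677/11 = 334.27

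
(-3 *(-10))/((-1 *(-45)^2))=-2/135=-0.01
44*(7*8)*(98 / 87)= 241472 / 87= 2775.54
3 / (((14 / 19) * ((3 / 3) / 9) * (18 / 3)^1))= 6.11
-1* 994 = -994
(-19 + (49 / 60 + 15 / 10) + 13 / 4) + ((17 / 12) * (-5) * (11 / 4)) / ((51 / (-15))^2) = -15.12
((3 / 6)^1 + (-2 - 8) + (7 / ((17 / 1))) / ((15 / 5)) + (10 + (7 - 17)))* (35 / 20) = -6685 / 408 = -16.38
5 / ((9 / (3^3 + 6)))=55 / 3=18.33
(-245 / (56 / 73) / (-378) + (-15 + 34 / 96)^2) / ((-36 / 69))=-34234741 / 82944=-412.75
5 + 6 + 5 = 16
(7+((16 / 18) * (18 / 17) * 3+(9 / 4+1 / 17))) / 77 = 75 / 476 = 0.16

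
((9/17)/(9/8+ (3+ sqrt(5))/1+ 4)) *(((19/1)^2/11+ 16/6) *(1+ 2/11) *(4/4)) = 4749576/1606517 - 2922816 *sqrt(5)/8032585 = 2.14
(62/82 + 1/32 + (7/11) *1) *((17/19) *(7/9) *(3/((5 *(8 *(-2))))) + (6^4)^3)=67984046919028809/21936640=3099109385.90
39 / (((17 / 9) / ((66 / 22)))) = 1053 / 17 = 61.94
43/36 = 1.19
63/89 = 0.71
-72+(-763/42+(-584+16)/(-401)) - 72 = -160.75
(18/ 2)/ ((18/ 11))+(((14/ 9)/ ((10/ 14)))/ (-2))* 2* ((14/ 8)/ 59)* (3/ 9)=43636/ 7965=5.48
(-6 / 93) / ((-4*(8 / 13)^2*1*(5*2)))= 0.00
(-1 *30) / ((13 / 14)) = -420 / 13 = -32.31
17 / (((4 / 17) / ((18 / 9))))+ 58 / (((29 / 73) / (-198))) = -57527 / 2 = -28763.50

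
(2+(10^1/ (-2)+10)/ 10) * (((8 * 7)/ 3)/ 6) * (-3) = -70/ 3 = -23.33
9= 9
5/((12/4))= 5/3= 1.67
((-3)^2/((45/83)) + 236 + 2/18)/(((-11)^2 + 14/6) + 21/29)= 329788/161895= 2.04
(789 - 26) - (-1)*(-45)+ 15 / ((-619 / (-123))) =446287 / 619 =720.98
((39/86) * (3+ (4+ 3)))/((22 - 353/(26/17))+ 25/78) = -7605/349633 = -0.02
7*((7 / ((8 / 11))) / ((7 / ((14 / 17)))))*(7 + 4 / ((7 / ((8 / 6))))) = 12551 / 204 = 61.52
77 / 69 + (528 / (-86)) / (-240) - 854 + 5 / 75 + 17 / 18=-37911467 / 44505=-851.85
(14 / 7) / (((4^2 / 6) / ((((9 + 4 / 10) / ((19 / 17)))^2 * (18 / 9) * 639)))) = 1223814717 / 18050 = 67801.37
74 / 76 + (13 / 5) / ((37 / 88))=50317 / 7030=7.16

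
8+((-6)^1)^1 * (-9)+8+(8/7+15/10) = 1017/14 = 72.64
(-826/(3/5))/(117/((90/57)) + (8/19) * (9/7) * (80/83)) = -18.45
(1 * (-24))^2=576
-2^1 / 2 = -1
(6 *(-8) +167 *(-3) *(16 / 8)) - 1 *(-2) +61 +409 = -578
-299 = -299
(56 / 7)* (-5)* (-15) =600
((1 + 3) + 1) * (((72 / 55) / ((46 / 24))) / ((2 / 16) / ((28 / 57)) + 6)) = 64512 / 118151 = 0.55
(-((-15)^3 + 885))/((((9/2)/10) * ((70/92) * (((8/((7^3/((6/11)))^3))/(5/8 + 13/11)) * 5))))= 81684140930.58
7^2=49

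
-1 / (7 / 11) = -11 / 7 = -1.57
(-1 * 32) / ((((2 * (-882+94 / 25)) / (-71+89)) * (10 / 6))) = 1080 / 5489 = 0.20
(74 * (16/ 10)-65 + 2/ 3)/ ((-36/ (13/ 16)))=-1.22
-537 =-537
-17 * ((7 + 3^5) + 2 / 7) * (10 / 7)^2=-2978400 / 343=-8683.38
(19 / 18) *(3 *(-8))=-76 / 3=-25.33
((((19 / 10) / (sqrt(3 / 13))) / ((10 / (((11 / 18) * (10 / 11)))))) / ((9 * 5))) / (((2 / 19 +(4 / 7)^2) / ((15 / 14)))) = 2527 * sqrt(39) / 1302480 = 0.01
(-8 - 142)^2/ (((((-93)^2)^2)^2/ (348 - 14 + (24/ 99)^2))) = 909475000/ 677093989694698521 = 0.00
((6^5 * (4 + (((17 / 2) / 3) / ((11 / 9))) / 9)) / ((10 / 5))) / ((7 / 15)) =2731320 / 77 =35471.69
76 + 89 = 165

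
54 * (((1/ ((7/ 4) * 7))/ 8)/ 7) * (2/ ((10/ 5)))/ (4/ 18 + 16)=243/ 50078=0.00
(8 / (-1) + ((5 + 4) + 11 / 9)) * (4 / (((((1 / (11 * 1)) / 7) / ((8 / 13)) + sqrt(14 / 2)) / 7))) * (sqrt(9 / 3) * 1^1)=-4484480 * sqrt(3) / 23904207 + 212495360 * sqrt(21) / 23904207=40.41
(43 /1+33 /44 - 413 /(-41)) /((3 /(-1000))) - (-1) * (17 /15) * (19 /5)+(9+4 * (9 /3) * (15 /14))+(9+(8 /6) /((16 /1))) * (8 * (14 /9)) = -3448664566 /193725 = -17801.86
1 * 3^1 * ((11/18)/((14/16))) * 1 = 44/21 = 2.10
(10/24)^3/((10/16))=25/216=0.12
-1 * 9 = -9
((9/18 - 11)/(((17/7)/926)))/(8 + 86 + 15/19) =-1293159/30617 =-42.24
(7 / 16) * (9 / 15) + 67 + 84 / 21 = 5701 / 80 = 71.26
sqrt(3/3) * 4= 4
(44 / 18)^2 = 484 / 81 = 5.98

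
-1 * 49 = -49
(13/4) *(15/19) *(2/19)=195/722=0.27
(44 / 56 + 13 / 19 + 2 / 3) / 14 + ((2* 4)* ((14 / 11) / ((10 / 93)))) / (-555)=-0.02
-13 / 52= -1 / 4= -0.25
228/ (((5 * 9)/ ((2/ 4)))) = 38/ 15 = 2.53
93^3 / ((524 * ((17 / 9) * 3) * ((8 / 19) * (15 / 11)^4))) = 8287230589 / 44540000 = 186.06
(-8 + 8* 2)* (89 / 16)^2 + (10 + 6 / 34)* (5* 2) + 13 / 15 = 2857327 / 8160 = 350.16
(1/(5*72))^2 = 1/129600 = 0.00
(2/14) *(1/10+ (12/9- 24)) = -677/210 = -3.22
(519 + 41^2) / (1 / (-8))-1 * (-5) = -17595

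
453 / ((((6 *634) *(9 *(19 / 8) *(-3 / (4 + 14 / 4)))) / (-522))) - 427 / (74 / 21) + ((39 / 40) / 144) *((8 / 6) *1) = -36549905257 / 320905440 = -113.90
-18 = -18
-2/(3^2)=-2/9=-0.22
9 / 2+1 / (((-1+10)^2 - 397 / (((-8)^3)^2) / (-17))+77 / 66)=9913379295 / 2197031246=4.51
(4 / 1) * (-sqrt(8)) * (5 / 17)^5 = -25000 * sqrt(2) / 1419857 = -0.02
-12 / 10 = -6 / 5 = -1.20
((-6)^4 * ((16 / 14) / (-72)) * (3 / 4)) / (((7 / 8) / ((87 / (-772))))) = 18792 / 9457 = 1.99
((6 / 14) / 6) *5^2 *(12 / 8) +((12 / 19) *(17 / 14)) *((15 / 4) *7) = 12135 / 532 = 22.81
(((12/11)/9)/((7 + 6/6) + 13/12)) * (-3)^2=144/1199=0.12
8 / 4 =2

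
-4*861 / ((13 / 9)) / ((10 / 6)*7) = -13284 / 65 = -204.37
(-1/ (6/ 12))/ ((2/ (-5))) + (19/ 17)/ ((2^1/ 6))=8.35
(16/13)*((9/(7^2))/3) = 48/637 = 0.08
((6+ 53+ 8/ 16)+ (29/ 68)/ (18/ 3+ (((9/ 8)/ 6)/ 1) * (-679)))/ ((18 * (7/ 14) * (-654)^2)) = 3926411/ 254040207336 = 0.00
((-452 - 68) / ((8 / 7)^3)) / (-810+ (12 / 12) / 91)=2028845 / 4717376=0.43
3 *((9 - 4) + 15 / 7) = 150 / 7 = 21.43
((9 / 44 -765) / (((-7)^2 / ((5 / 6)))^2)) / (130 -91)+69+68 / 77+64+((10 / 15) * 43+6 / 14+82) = 1345754495 / 5493488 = 244.97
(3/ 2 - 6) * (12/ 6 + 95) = -873/ 2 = -436.50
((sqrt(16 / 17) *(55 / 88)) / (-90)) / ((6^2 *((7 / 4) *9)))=-sqrt(17) / 347004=-0.00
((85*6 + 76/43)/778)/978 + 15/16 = 0.94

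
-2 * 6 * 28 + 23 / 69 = -1007 / 3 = -335.67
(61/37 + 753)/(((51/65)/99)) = 59892690/629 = 95218.90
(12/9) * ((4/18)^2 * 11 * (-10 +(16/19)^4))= -72610208/10556001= -6.88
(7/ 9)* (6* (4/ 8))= 7/ 3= 2.33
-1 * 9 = -9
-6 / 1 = -6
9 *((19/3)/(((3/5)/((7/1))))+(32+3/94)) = 89609/94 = 953.29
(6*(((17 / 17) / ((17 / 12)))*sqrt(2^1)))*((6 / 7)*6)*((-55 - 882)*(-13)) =31573152*sqrt(2) / 119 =375220.00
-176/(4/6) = -264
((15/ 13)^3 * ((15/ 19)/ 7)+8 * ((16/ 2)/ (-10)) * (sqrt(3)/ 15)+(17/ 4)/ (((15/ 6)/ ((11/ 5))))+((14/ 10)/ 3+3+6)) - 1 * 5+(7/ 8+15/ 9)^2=62442143401/ 4207694400 - 32 * sqrt(3)/ 75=14.10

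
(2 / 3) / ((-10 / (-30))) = 2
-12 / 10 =-1.20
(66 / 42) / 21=11 / 147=0.07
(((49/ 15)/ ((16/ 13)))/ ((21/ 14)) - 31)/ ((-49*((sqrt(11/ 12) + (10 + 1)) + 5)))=84184/ 2249835 - 10523*sqrt(33)/ 26998020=0.04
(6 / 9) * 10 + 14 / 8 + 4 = 149 / 12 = 12.42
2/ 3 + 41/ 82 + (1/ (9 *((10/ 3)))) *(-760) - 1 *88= -673/ 6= -112.17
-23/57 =-0.40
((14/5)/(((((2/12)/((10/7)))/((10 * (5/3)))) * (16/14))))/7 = 50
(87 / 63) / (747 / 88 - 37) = -0.05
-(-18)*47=846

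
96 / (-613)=-96 / 613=-0.16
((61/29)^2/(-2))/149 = -3721/250618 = -0.01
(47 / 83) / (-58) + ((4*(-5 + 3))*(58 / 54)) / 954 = -1163737 / 61999506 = -0.02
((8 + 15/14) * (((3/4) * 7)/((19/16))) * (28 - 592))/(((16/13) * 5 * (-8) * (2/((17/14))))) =278.96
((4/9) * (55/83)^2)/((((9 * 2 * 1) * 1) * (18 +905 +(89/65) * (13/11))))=166375/14188494843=0.00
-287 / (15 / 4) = -76.53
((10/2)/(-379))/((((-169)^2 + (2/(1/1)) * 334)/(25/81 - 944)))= 382195/897301071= 0.00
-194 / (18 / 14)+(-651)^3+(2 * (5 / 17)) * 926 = -42211790749 / 153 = -275894057.18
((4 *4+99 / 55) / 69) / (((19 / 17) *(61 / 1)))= 1513 / 399855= 0.00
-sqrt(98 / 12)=-7 *sqrt(6) / 6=-2.86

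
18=18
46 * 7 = 322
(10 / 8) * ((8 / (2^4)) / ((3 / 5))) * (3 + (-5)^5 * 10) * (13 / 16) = -10155275 / 384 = -26446.03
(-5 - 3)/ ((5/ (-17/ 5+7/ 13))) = 1488/ 325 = 4.58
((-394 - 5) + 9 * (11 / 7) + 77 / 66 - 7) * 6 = -2344.14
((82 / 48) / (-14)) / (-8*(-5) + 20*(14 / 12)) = -0.00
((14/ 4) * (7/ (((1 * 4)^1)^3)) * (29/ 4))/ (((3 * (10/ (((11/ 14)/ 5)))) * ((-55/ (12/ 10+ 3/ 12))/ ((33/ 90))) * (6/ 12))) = -64757/ 230400000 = -0.00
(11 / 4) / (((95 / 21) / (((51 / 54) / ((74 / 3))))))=1309 / 56240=0.02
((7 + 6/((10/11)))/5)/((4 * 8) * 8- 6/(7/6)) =0.01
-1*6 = -6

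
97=97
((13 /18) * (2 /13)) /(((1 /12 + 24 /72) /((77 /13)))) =308 /195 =1.58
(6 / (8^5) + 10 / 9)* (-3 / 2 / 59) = -163867 / 5799936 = -0.03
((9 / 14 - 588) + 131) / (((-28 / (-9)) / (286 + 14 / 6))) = -16579455 / 392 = -42294.53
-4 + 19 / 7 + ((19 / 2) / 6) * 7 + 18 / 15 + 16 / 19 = 11.84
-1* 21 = -21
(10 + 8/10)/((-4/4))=-10.80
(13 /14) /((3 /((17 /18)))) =221 /756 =0.29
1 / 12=0.08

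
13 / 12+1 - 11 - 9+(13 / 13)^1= -203 / 12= -16.92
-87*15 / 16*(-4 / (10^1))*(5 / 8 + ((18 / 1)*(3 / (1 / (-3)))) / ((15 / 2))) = -218979 / 320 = -684.31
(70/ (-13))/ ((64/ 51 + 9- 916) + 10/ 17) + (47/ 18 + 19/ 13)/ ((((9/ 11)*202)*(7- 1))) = 1184874809/ 117829764936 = 0.01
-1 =-1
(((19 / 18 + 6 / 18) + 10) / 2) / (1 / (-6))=-205 / 6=-34.17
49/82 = 0.60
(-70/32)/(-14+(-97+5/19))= 665/33664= 0.02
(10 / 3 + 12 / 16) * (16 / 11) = 196 / 33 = 5.94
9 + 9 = 18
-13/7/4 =-13/28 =-0.46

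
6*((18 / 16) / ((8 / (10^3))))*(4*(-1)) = -3375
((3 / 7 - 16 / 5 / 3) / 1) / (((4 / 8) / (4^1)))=-536 / 105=-5.10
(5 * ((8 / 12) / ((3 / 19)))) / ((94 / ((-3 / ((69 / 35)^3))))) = -4073125 / 46319769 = -0.09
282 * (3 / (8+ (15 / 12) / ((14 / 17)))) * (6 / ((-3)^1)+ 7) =236880 / 533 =444.43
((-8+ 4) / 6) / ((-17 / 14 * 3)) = 0.18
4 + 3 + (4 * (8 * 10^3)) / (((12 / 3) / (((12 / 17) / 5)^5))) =264400223 / 35496425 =7.45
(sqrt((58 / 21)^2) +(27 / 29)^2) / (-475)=-3373 / 441525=-0.01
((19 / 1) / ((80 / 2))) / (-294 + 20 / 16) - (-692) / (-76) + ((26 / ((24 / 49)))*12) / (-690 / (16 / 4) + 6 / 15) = -4904336011 / 382905290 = -12.81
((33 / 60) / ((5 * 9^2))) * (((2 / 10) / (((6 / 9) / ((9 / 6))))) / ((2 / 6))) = 11 / 6000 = 0.00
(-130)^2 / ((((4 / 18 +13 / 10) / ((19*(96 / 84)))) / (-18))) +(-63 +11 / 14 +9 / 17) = -141491515297 / 32606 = -4339431.86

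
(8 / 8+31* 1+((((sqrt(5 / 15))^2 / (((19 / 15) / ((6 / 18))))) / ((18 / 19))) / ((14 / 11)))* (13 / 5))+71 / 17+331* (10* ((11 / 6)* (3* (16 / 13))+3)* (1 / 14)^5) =58448679007 / 1604597904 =36.43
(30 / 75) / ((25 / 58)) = 116 / 125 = 0.93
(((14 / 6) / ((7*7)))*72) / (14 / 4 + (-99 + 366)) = 48 / 3787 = 0.01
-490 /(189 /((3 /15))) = -14 /27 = -0.52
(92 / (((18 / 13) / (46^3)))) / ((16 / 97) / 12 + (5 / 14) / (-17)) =-1343765139808 / 1509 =-890500423.99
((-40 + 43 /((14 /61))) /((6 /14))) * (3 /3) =2063 /6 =343.83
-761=-761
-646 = -646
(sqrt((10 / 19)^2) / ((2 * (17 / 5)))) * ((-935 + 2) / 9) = -7775 / 969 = -8.02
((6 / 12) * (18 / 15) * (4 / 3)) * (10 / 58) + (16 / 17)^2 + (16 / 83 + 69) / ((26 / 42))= 1020031563 / 9043099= 112.80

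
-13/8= -1.62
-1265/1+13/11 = -13902/11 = -1263.82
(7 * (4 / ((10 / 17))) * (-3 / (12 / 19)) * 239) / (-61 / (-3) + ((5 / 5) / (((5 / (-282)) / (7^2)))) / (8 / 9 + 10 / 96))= 231822591 / 11851522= 19.56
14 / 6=7 / 3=2.33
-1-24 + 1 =-24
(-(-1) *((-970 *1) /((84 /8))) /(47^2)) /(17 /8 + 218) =-15520 /81691029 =-0.00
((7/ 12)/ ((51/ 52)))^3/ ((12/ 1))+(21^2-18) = 18180838423/ 42978924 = 423.02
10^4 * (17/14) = 85000/7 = 12142.86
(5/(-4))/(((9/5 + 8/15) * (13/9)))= -135/364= -0.37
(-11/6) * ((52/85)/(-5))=286/1275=0.22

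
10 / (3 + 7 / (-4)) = 8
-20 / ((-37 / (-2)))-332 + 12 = -11880 / 37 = -321.08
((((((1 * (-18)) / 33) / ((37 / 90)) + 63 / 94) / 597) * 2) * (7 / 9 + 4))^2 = 14403120169 / 130416696920169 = 0.00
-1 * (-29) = 29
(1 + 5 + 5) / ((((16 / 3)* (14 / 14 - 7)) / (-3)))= 1.03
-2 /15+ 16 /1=238 /15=15.87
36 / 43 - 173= -7403 / 43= -172.16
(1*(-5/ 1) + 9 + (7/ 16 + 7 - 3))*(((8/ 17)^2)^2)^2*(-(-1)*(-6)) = -849346560/ 6975757441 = -0.12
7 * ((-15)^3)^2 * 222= 17701031250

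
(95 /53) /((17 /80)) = 7600 /901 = 8.44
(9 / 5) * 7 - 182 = -847 / 5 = -169.40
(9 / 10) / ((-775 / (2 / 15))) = -3 / 19375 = -0.00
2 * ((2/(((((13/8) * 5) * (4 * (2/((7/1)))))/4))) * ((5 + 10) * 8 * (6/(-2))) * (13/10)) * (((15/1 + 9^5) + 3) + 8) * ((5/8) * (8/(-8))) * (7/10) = 20841660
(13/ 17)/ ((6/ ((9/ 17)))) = 39/ 578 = 0.07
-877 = -877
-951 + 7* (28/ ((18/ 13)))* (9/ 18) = -7922/ 9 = -880.22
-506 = -506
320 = 320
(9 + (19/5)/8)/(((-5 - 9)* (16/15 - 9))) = 1137/13328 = 0.09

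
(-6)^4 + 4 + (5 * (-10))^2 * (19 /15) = 13400 /3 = 4466.67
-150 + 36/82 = -6132/41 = -149.56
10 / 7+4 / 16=1.68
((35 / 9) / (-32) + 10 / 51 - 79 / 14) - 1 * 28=-1150453 / 34272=-33.57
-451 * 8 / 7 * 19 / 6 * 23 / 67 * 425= -335047900 / 1407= -238129.28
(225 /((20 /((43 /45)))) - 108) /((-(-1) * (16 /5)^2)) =-9725 /1024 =-9.50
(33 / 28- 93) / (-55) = 2571 / 1540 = 1.67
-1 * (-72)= 72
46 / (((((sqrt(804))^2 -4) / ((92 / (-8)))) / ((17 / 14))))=-8993 / 11200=-0.80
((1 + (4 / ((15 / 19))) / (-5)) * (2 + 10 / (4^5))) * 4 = -343 / 3200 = -0.11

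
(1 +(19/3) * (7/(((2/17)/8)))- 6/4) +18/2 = 18139/6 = 3023.17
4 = 4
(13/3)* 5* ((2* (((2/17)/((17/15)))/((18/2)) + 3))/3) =339430/7803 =43.50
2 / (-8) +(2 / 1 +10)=47 / 4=11.75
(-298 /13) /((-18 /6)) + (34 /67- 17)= -23129 /2613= -8.85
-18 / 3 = -6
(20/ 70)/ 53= 2/ 371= 0.01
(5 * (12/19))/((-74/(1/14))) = -15/4921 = -0.00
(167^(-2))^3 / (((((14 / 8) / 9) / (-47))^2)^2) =8195990282496 / 52082399792881969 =0.00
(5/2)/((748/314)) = 785/748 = 1.05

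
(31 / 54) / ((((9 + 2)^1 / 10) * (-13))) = -155 / 3861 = -0.04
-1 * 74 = -74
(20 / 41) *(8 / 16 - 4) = -70 / 41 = -1.71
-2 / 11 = -0.18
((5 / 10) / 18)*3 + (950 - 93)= 10285 / 12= 857.08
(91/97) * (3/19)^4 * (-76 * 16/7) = -67392/665323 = -0.10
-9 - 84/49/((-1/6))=9/7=1.29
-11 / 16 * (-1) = 11 / 16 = 0.69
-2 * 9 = -18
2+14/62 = 2.23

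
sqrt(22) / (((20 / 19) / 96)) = 456* sqrt(22) / 5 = 427.77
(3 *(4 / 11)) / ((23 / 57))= 684 / 253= 2.70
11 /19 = 0.58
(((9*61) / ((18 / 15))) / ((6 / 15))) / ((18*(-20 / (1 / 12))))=-305 / 1152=-0.26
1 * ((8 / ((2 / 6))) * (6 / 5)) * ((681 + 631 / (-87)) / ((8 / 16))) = 5627136 / 145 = 38807.83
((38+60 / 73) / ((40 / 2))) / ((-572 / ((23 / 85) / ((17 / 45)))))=-22563 / 9282680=-0.00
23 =23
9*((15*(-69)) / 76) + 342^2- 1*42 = 8876757 / 76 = 116799.43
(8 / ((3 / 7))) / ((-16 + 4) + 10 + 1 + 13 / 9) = 42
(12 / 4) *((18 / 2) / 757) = 27 / 757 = 0.04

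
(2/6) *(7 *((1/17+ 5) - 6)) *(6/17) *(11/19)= -2464/5491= -0.45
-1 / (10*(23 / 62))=-31 / 115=-0.27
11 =11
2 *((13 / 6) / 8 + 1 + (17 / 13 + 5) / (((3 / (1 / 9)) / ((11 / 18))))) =71449 / 25272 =2.83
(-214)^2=45796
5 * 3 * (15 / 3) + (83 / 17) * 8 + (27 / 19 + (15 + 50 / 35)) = 298245 / 2261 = 131.91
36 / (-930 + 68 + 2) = -0.04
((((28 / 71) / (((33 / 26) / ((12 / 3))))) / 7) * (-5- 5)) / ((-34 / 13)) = 27040 / 39831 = 0.68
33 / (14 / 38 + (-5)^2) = 627 / 482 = 1.30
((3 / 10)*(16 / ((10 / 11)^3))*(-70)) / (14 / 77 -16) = 102487 / 3625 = 28.27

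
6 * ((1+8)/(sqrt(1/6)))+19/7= 19/7+54 * sqrt(6)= 134.99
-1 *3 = -3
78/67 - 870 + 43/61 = -3548051/4087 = -868.13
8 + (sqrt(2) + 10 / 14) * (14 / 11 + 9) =113 * sqrt(2) / 11 + 1181 / 77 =29.87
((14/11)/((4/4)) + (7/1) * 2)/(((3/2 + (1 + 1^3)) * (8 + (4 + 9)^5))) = 16/1361437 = 0.00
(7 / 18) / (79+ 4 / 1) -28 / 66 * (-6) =41909 / 16434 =2.55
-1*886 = -886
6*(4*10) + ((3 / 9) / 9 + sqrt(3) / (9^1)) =sqrt(3) / 9 + 6481 / 27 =240.23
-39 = -39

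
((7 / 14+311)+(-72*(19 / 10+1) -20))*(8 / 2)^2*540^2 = 385845120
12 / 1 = 12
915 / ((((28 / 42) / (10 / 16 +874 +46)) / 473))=9562605525 / 16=597662845.31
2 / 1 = 2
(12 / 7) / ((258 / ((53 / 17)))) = 106 / 5117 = 0.02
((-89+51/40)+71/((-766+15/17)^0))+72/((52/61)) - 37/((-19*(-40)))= 167189/2470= 67.69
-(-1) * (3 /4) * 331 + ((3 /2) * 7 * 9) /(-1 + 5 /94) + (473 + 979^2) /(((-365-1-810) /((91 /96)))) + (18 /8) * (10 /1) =-48005341 /79744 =-601.99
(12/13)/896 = 3/2912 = 0.00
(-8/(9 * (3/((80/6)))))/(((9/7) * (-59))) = 2240/43011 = 0.05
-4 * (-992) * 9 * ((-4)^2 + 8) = 857088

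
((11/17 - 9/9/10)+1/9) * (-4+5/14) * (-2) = 1007/210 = 4.80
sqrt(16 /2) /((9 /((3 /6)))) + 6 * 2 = 12.16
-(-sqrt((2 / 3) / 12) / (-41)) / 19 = -sqrt(2) / 4674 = -0.00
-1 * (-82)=82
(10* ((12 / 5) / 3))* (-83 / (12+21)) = -664 / 33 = -20.12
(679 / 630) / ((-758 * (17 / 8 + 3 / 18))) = -194 / 312675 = -0.00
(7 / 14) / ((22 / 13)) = 13 / 44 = 0.30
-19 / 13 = -1.46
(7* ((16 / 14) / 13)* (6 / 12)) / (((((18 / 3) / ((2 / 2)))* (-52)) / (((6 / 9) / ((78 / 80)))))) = -40 / 59319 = -0.00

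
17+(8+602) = 627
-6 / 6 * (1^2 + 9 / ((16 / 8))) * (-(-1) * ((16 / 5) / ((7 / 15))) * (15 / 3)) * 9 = -11880 / 7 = -1697.14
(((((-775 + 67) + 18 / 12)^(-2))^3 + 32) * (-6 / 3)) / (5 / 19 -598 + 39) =1209752585706917377672 / 10561458429164995787943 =0.11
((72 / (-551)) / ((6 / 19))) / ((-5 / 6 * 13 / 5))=72 / 377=0.19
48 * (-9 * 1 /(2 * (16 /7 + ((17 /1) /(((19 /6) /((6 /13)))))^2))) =-11530701 /449744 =-25.64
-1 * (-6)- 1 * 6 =0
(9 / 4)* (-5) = -45 / 4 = -11.25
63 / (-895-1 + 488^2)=63 / 237248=0.00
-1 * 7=-7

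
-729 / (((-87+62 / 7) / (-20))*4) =-25515 / 547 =-46.65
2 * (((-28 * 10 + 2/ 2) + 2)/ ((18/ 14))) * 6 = -7756/ 3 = -2585.33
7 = 7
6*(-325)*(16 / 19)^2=-499200 / 361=-1382.83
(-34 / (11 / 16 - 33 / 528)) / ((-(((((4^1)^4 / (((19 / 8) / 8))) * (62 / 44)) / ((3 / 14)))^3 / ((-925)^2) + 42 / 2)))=11473211186118000 / 44945044835983876927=0.00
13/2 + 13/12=7.58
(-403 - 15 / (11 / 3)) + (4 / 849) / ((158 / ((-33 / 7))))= -700802764 / 1721489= -407.09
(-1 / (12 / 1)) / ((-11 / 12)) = 1 / 11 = 0.09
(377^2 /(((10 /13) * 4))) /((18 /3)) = 1847677 /240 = 7698.65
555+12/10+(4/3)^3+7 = 76352/135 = 565.57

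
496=496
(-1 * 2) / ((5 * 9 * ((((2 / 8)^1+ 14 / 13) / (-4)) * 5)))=0.03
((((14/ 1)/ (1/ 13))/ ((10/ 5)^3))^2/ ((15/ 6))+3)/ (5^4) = 8401/ 25000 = 0.34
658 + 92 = 750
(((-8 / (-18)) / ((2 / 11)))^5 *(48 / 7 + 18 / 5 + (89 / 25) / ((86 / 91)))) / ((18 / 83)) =22892509360072 / 3999093525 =5724.42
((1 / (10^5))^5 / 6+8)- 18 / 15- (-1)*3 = 588000000000000000000000001 / 60000000000000000000000000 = 9.80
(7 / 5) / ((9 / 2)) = 14 / 45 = 0.31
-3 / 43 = -0.07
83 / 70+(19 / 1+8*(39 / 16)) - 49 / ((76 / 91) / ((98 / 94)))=-2685677 / 125020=-21.48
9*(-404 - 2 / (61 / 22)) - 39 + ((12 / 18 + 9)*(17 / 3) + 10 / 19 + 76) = -37032008 / 10431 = -3550.19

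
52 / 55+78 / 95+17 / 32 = 76837 / 33440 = 2.30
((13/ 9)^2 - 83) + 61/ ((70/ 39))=-266081/ 5670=-46.93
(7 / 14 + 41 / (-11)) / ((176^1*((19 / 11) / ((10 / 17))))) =-355 / 56848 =-0.01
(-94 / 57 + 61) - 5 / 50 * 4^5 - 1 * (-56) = 3691 / 285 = 12.95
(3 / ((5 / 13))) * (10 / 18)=13 / 3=4.33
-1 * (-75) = 75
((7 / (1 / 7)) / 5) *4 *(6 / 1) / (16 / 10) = 147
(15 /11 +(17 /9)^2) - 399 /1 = -351115 /891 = -394.07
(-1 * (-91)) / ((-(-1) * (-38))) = -91 / 38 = -2.39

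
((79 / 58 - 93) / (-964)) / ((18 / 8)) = 5315 / 125802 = 0.04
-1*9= -9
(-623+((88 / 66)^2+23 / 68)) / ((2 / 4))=-379981 / 306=-1241.77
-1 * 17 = -17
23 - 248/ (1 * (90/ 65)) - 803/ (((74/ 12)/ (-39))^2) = -397645057/ 12321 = -32273.76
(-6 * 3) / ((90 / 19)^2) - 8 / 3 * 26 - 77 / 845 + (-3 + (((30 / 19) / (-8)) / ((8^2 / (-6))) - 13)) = -7972256299 / 92476800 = -86.21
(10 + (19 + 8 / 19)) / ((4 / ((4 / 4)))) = 559 / 76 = 7.36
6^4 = 1296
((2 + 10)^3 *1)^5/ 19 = 15407021574586368/ 19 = 810895872346650.95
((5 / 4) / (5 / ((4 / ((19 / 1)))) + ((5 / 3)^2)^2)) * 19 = 1539 / 2039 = 0.75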